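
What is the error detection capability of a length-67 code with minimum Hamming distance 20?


Detection capability = d_min - 1 = 20 - 1 = 19

19 errors


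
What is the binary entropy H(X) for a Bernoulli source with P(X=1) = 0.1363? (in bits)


H = -p*log2(p) - (1-p)*log2(1-p). -0.1363*log2(0.1363) = 0.391882; -0.8637*log2(0.8637) = 0.182584. H = 0.391882 + 0.182584 = 0.5745

0.5745 bits


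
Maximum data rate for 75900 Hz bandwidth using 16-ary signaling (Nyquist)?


Rate = 2 * B * log2(M) = 2 * 75900 * 4.0 = 607200.0

607200.0 bps


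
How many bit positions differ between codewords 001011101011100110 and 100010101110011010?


Count differing positions: ^ . ^ . . ^ . . . ^ . ^ ^ ^ ^ ^ . . = 9 differences

9


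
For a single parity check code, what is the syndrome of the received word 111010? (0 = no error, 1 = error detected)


Syndrome = XOR of all bits = 1 XOR 1 XOR 1 XOR 0 XOR 1 XOR 0 = 0

0


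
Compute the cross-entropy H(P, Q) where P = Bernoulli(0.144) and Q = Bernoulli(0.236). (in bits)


H(P,Q) = -p*log2(q) - (1-p)*log2(1-q). -0.144*log2(0.236) = 0.299972; -0.856*log2(0.764) = 0.332432. H(P,Q) = 0.299972 + 0.332432 = 0.6324

0.6324 bits


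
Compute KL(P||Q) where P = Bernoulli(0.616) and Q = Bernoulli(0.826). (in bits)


KL = p*log2(p/q) + (1-p)*log2((1-p)/(1-q)) = 0.616*log2(0.616/0.826) + 0.384*log2(0.384/0.174) = 0.1778

0.1778 bits


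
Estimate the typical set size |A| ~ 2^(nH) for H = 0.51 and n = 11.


log2|A_typical| = nH = 11 * 0.51 = 5.61, so |A_typical| ~ 2^5.61 = 4.884e+01

4.884e+01


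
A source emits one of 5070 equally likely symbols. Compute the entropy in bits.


H = log2(n) = log2(5070) = 12.3078

12.3078 bits


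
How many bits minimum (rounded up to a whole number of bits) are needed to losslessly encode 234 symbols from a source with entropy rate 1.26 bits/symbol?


Minimum bits >= n * H = 234 * 1.26 = 294.84, rounded up to a whole number of bits = 295

295 bits


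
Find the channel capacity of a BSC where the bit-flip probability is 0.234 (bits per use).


H(p) = -p*log2(p) - (1-p)*log2(1-p) = -0.234*log2(0.234) - 0.766*log2(0.766) = 0.490328 + 0.294591 = 0.7849. C = 1 - H(p) = 1 - 0.7849 = 0.2151

0.2151 bits


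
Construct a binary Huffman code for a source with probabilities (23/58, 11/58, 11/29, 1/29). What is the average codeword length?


Huffman construction (repeatedly merge the two least-probable nodes; each merge adds 1 bit to every symbol beneath it): 1/29 + 11/58 = 13/58; 13/58 + 11/29 = 35/58; 23/58 + 35/58 = 1. Resulting codeword lengths (in the order the probabilities were given): (1, 3, 2, 3). L_avg = sum(p_i * l_i) = 23/58*1 + 11/58*3 + 11/29*2 + 1/29*3 = 53/29 = 1.8276

1.8276 bits


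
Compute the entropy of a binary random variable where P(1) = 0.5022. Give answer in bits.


H = -p*log2(p) - (1-p)*log2(1-p). -0.5022*log2(0.5022) = 0.499019; -0.4978*log2(0.4978) = 0.500967. H = 0.499019 + 0.500967 = 1.0

1.0 bits


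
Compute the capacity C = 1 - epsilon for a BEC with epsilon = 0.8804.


C = 1 - epsilon = 1 - 0.8804 = 0.1196

0.1196 bits


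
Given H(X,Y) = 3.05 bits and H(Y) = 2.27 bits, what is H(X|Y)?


H(X|Y) = H(X,Y) - H(Y) = 3.05 - 2.27 = 0.78

0.78 bits


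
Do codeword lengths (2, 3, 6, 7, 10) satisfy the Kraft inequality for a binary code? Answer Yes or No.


Kraft sum = sum(2^(-l_i)) = 0.3994, need <= 1. Result: satisfied (a binary prefix-free code with these lengths exists)

Yes


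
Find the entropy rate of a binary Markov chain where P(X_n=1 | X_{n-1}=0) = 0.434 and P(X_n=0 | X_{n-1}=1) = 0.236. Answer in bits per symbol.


Stationary distribution: pi_0 = p10/(p01+p10) = 0.3522, pi_1 = 0.6478. Entropy rate H' = pi_0*H(p01) + pi_1*H(p10) = 0.3522*0.9874 + 0.6478*0.7883 = 0.8584

0.8584 bits/symbol


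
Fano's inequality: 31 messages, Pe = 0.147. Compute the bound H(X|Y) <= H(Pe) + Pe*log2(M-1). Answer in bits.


H(Pe) = -Pe*log2(Pe) - (1-Pe)*log2(1-Pe) = -0.147*log2(0.147) - 0.853*log2(0.853) = 0.406618 + 0.195663 = 0.6023. Pe*log2(M-1) = 0.147*log2(30) = 0.721313. Bound = H(Pe) + Pe*log2(M-1) = 0.406618 + 0.195663 + 0.721313 = 1.3236

1.3236 bits


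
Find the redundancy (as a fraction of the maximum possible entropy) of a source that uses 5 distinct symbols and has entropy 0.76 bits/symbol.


H_max = log2(K) = log2(5) = 2.3219 bits/symbol. Redundancy = 1 - H/H_max = 1 - 0.76/2.3219 = 1 - 0.3273 = 0.6727

0.6727


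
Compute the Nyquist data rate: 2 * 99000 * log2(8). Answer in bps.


Rate = 2 * B * log2(M) = 2 * 99000 * 3.0 = 594000.0

594000.0 bps


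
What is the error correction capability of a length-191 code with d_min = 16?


Correction capability = floor((d-1)/2) = floor((16-1)/2) = 7

7 errors


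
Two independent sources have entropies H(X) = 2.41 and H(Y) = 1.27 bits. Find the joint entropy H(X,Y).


For independent variables, H(X,Y) = H(X) + H(Y) = 2.41 + 1.27 = 3.68

3.68 bits


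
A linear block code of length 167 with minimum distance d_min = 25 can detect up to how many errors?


Detection capability = d_min - 1 = 25 - 1 = 24

24 errors


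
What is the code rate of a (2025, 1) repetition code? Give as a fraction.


Rate = k/n = 1/2025

1/2025


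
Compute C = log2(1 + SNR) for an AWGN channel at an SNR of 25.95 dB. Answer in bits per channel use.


SNR_linear = 10^(25.95/10) = 393.5501; C = log2(1 + SNR_linear) = log2(1 + 393.5501) = 8.6241

8.6241 bits/channel use


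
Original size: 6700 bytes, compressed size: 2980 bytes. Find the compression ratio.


Ratio = original / compressed = 6700 / 2980 = 2.2483

2.2483


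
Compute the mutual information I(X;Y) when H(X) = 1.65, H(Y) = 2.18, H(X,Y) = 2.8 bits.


I(X;Y) = H(X) + H(Y) - H(X,Y) = 1.65 + 2.18 - 2.8 = 1.03

1.03 bits


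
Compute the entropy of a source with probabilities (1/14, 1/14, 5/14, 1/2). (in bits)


H = -sum(p_i * log2(p_i)). Terms: -(1/14)*log2(1/14) = 0.271954; -(1/14)*log2(1/14) = 0.271954; -(5/14)*log2(5/14) = 0.530510; -(1/2)*log2(1/2) = 0.500000. H = 0.271954 + 0.271954 + 0.530510 + 0.500000 = 1.5744

1.5744 bits


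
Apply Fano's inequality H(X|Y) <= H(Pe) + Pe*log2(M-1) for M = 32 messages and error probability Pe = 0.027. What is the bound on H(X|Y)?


H(Pe) = -Pe*log2(Pe) - (1-Pe)*log2(1-Pe) = -0.027*log2(0.027) - 0.973*log2(0.973) = 0.140694 + 0.038422 = 0.1791. Pe*log2(M-1) = 0.027*log2(31) = 0.133763. Bound = H(Pe) + Pe*log2(M-1) = 0.140694 + 0.038422 + 0.133763 = 0.3129

0.3129 bits


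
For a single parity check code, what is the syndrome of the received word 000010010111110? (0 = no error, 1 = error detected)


Syndrome = XOR of all bits = 0 XOR 0 XOR 0 XOR 0 XOR 1 XOR 0 XOR 0 XOR 1 XOR 0 XOR 1 XOR 1 XOR 1 XOR 1 XOR 1 XOR 0 = 1

1


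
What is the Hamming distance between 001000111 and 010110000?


Count differing positions: . ^ ^ ^ ^ . ^ ^ ^ = 7 differences

7


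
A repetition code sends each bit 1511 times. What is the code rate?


Rate = k/n = 1/1511

1/1511


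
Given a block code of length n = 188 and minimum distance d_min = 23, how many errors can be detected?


Detection capability = d_min - 1 = 23 - 1 = 22

22 errors


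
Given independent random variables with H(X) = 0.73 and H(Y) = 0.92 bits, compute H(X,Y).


For independent variables, H(X,Y) = H(X) + H(Y) = 0.73 + 0.92 = 1.65

1.65 bits


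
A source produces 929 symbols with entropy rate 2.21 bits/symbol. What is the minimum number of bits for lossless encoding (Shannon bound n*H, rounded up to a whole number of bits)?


Minimum bits >= n * H = 929 * 2.21 = 2053.09, rounded up to a whole number of bits = 2054

2054 bits


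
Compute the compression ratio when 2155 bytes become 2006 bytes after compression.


Ratio = original / compressed = 2155 / 2006 = 1.0743

1.0743


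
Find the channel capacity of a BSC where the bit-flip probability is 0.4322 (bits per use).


H(p) = -p*log2(p) - (1-p)*log2(1-p) = -0.4322*log2(0.4322) - 0.5678*log2(0.5678) = 0.523061 + 0.463634 = 0.9867. C = 1 - H(p) = 1 - 0.9867 = 0.0133

0.0133 bits


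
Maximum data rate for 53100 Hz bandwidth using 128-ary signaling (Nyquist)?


Rate = 2 * B * log2(M) = 2 * 53100 * 7.0 = 743400.0

743400.0 bps


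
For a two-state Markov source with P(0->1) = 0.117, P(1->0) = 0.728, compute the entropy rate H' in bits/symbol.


Stationary distribution: pi_0 = p10/(p01+p10) = 0.8615, pi_1 = 0.1385. Entropy rate H' = pi_0*H(p01) + pi_1*H(p10) = 0.8615*0.5207 + 0.1385*0.8443 = 0.5655

0.5655 bits/symbol


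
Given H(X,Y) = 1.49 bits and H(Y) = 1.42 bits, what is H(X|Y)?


H(X|Y) = H(X,Y) - H(Y) = 1.49 - 1.42 = 0.07

0.07 bits


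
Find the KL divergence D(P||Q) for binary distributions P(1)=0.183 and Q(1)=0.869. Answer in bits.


KL = p*log2(p/q) + (1-p)*log2((1-p)/(1-q)) = 0.183*log2(0.183/0.869) + 0.817*log2(0.817/0.131) = 1.7462

1.7462 bits


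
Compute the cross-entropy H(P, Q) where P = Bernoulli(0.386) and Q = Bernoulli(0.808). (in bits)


H(P,Q) = -p*log2(q) - (1-p)*log2(1-q). -0.386*log2(0.808) = 0.118723; -0.614*log2(0.192) = 1.461825. H(P,Q) = 0.118723 + 1.461825 = 1.5805

1.5805 bits


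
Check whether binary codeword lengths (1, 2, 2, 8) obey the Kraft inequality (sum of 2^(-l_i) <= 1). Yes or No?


Kraft sum = sum(2^(-l_i)) = 1.0039, need <= 1. Result: violated (a binary prefix-free code with these lengths cannot exist)

No


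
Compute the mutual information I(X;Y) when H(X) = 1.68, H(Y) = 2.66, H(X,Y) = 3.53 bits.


I(X;Y) = H(X) + H(Y) - H(X,Y) = 1.68 + 2.66 - 3.53 = 0.81

0.81 bits


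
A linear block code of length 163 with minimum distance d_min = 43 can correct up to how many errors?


Correction capability = floor((d-1)/2) = floor((43-1)/2) = 21

21 errors


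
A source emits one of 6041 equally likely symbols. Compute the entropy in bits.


H = log2(n) = log2(6041) = 12.5606

12.5606 bits


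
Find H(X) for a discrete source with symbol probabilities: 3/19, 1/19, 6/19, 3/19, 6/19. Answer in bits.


H = -sum(p_i * log2(p_i)). Terms: -(3/19)*log2(3/19) = 0.420468; -(1/19)*log2(1/19) = 0.223575; -(6/19)*log2(6/19) = 0.525147; -(3/19)*log2(3/19) = 0.420468; -(6/19)*log2(6/19) = 0.525147. H = 0.420468 + 0.223575 + 0.525147 + 0.420468 + 0.525147 = 2.1148

2.1148 bits


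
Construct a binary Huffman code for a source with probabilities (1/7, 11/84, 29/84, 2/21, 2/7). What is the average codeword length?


Huffman construction (repeatedly merge the two least-probable nodes; each merge adds 1 bit to every symbol beneath it): 2/21 + 11/84 = 19/84; 1/7 + 19/84 = 31/84; 2/7 + 29/84 = 53/84; 31/84 + 53/84 = 1. Resulting codeword lengths (in the order the probabilities were given): (2, 3, 2, 3, 2). L_avg = sum(p_i * l_i) = 1/7*2 + 11/84*3 + 29/84*2 + 2/21*3 + 2/7*2 = 187/84 = 2.2262

2.2262 bits


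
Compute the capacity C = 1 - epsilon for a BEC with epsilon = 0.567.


C = 1 - epsilon = 1 - 0.567 = 0.433

0.433 bits


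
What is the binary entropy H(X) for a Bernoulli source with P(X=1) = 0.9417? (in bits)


H = -p*log2(p) - (1-p)*log2(1-p). -0.9417*log2(0.9417) = 0.081608; -0.0583*log2(0.0583) = 0.239051. H = 0.081608 + 0.239051 = 0.3207

0.3207 bits


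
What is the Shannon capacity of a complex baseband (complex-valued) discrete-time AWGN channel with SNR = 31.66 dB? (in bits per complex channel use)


SNR_linear = 10^(31.66/10) = 1465.5478; C = log2(1 + SNR_linear) = log2(1 + 1465.5478) = 10.5182

10.5182 bits/channel use


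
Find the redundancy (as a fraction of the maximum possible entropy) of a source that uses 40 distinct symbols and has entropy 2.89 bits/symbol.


H_max = log2(K) = log2(40) = 5.3219 bits/symbol. Redundancy = 1 - H/H_max = 1 - 2.89/5.3219 = 1 - 0.543 = 0.457

0.457


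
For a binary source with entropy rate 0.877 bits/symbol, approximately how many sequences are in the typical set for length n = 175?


log2|A_typical| = nH = 175 * 0.877 = 153.475, so |A_typical| ~ 2^153.475 = 1.587e+46

1.587e+46


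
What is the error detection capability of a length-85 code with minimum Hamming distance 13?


Detection capability = d_min - 1 = 13 - 1 = 12

12 errors


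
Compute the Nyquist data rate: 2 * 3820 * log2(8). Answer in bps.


Rate = 2 * B * log2(M) = 2 * 3820 * 3.0 = 22920.0

22920.0 bps


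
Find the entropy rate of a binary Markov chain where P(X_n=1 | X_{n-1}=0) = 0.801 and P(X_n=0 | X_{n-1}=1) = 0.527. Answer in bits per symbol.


Stationary distribution: pi_0 = p10/(p01+p10) = 0.3968, pi_1 = 0.6032. Entropy rate H' = pi_0*H(p01) + pi_1*H(p10) = 0.3968*0.7199 + 0.6032*0.9979 = 0.8876

0.8876 bits/symbol


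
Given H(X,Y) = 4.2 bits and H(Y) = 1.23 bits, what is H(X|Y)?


H(X|Y) = H(X,Y) - H(Y) = 4.2 - 1.23 = 2.97

2.97 bits


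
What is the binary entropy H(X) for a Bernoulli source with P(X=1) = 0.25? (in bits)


H = -p*log2(p) - (1-p)*log2(1-p). -0.25*log2(0.25) = 0.500000; -0.75*log2(0.75) = 0.311278. H = 0.500000 + 0.311278 = 0.8113

0.8113 bits


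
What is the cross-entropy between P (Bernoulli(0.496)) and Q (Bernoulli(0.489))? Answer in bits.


H(P,Q) = -p*log2(q) - (1-p)*log2(1-q). -0.496*log2(0.489) = 0.511918; -0.504*log2(0.511) = 0.488177. H(P,Q) = 0.511918 + 0.488177 = 1.0001

1.0001 bits


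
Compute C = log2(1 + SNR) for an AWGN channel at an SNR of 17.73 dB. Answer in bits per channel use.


SNR_linear = 10^(17.73/10) = 59.2925; C = log2(1 + SNR_linear) = log2(1 + 59.2925) = 5.9139

5.9139 bits/channel use


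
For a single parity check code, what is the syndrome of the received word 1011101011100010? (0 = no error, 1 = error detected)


Syndrome = XOR of all bits = 1 XOR 0 XOR 1 XOR 1 XOR 1 XOR 0 XOR 1 XOR 0 XOR 1 XOR 1 XOR 1 XOR 0 XOR 0 XOR 0 XOR 1 XOR 0 = 1

1


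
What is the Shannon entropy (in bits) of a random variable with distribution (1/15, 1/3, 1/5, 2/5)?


H = -sum(p_i * log2(p_i)). Terms: -(1/15)*log2(1/15) = 0.260459; -(1/3)*log2(1/3) = 0.528321; -(1/5)*log2(1/5) = 0.464386; -(2/5)*log2(2/5) = 0.528771. H = 0.260459 + 0.528321 + 0.464386 + 0.528771 = 1.7819

1.7819 bits


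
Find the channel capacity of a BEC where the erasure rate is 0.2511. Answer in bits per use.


C = 1 - epsilon = 1 - 0.2511 = 0.7489

0.7489 bits


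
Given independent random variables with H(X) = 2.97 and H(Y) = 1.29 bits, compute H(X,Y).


For independent variables, H(X,Y) = H(X) + H(Y) = 2.97 + 1.29 = 4.26

4.26 bits


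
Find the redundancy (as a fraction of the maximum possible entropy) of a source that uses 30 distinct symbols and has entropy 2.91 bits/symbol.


H_max = log2(K) = log2(30) = 4.9069 bits/symbol. Redundancy = 1 - H/H_max = 1 - 2.91/4.9069 = 1 - 0.593 = 0.407

0.407


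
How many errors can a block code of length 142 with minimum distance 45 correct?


Correction capability = floor((d-1)/2) = floor((45-1)/2) = 22

22 errors


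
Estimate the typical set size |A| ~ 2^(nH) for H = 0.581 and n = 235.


log2|A_typical| = nH = 235 * 0.581 = 136.535, so |A_typical| ~ 2^136.535 = 1.262e+41

1.262e+41


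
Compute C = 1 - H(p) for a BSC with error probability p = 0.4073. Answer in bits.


H(p) = -p*log2(p) - (1-p)*log2(1-p) = -0.4073*log2(0.4073) - 0.5927*log2(0.5927) = 0.527794 + 0.447267 = 0.9751. C = 1 - H(p) = 1 - 0.9751 = 0.0249

0.0249 bits


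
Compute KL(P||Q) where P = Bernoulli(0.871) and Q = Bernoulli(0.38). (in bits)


KL = p*log2(p/q) + (1-p)*log2((1-p)/(1-q)) = 0.871*log2(0.871/0.38) + 0.129*log2(0.129/0.62) = 0.7501

0.7501 bits


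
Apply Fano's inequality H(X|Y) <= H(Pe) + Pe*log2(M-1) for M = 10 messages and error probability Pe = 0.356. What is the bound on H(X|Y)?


H(Pe) = -Pe*log2(Pe) - (1-Pe)*log2(1-Pe) = -0.356*log2(0.356) - 0.644*log2(0.644) = 0.530458 + 0.408855 = 0.9393. Pe*log2(M-1) = 0.356*log2(9) = 1.128493. Bound = H(Pe) + Pe*log2(M-1) = 0.530458 + 0.408855 + 1.128493 = 2.0678

2.0678 bits


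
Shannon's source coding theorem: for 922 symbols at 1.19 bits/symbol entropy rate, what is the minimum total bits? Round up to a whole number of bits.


Minimum bits >= n * H = 922 * 1.19 = 1097.18, rounded up to a whole number of bits = 1098

1098 bits


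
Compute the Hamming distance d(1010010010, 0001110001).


Count differing positions: ^ . ^ ^ ^ . . . ^ ^ = 6 differences

6


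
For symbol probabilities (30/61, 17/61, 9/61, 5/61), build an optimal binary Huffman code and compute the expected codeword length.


Huffman construction (repeatedly merge the two least-probable nodes; each merge adds 1 bit to every symbol beneath it): 5/61 + 9/61 = 14/61; 14/61 + 17/61 = 31/61; 30/61 + 31/61 = 1. Resulting codeword lengths (in the order the probabilities were given): (1, 2, 3, 3). L_avg = sum(p_i * l_i) = 30/61*1 + 17/61*2 + 9/61*3 + 5/61*3 = 106/61 = 1.7377

1.7377 bits


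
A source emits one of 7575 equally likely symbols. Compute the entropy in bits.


H = log2(n) = log2(7575) = 12.887

12.887 bits


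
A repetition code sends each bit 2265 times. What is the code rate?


Rate = k/n = 1/2265

1/2265


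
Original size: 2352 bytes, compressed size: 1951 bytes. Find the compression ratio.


Ratio = original / compressed = 2352 / 1951 = 1.2055

1.2055


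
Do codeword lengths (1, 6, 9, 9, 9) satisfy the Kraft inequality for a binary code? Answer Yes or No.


Kraft sum = sum(2^(-l_i)) = 0.5215, need <= 1. Result: satisfied (a binary prefix-free code with these lengths exists)

Yes


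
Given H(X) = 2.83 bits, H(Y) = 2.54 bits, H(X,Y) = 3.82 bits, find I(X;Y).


I(X;Y) = H(X) + H(Y) - H(X,Y) = 2.83 + 2.54 - 3.82 = 1.55

1.55 bits


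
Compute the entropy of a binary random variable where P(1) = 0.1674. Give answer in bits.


H = -p*log2(p) - (1-p)*log2(1-p). -0.1674*log2(0.1674) = 0.431662; -0.8326*log2(0.8326) = 0.220060. H = 0.431662 + 0.220060 = 0.6517

0.6517 bits


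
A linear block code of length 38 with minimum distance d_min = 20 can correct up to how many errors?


Correction capability = floor((d-1)/2) = floor((20-1)/2) = 9

9 errors


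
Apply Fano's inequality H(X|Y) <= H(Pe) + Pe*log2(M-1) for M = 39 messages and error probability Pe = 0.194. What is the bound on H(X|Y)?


H(Pe) = -Pe*log2(Pe) - (1-Pe)*log2(1-Pe) = -0.194*log2(0.194) - 0.806*log2(0.806) = 0.458979 + 0.250785 = 0.7098. Pe*log2(M-1) = 0.194*log2(38) = 1.018098. Bound = H(Pe) + Pe*log2(M-1) = 0.458979 + 0.250785 + 1.018098 = 1.7279

1.7279 bits


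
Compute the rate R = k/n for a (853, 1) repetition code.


Rate = k/n = 1/853

1/853


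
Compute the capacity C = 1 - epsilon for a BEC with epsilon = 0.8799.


C = 1 - epsilon = 1 - 0.8799 = 0.1201

0.1201 bits


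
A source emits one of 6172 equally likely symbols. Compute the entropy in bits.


H = log2(n) = log2(6172) = 12.5915

12.5915 bits


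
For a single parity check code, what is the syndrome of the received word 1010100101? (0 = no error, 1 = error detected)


Syndrome = XOR of all bits = 1 XOR 0 XOR 1 XOR 0 XOR 1 XOR 0 XOR 0 XOR 1 XOR 0 XOR 1 = 1

1


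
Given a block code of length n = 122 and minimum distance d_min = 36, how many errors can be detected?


Detection capability = d_min - 1 = 36 - 1 = 35

35 errors


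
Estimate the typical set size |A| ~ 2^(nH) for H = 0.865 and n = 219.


log2|A_typical| = nH = 219 * 0.865 = 189.435, so |A_typical| ~ 2^189.435 = 1.061e+57

1.061e+57


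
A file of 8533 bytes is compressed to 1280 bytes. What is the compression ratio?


Ratio = original / compressed = 8533 / 1280 = 6.6664

6.6664


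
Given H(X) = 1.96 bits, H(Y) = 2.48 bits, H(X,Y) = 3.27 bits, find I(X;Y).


I(X;Y) = H(X) + H(Y) - H(X,Y) = 1.96 + 2.48 - 3.27 = 1.17

1.17 bits


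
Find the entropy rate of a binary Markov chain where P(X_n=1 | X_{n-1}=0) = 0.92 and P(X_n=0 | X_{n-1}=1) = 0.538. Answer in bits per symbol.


Stationary distribution: pi_0 = p10/(p01+p10) = 0.369, pi_1 = 0.631. Entropy rate H' = pi_0*H(p01) + pi_1*H(p10) = 0.369*0.4022 + 0.631*0.9958 = 0.7768

0.7768 bits/symbol


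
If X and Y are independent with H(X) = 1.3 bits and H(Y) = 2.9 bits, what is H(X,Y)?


For independent variables, H(X,Y) = H(X) + H(Y) = 1.3 + 2.9 = 4.2

4.2 bits


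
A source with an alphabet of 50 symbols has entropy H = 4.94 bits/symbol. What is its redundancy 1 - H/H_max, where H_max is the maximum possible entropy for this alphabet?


H_max = log2(K) = log2(50) = 5.6439 bits/symbol. Redundancy = 1 - H/H_max = 1 - 4.94/5.6439 = 1 - 0.8753 = 0.1247

0.1247


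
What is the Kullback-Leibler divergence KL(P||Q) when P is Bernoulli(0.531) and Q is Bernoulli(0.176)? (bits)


KL = p*log2(p/q) + (1-p)*log2((1-p)/(1-q)) = 0.531*log2(0.531/0.176) + 0.469*log2(0.469/0.824) = 0.4646

0.4646 bits


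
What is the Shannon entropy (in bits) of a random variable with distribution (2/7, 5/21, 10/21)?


H = -sum(p_i * log2(p_i)). Terms: -(2/7)*log2(2/7) = 0.516387; -(5/21)*log2(5/21) = 0.492950; -(10/21)*log2(10/21) = 0.509709. H = 0.516387 + 0.492950 + 0.509709 = 1.519

1.519 bits


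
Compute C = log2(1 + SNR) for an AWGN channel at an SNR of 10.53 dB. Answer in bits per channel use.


SNR_linear = 10^(10.53/10) = 11.298; C = log2(1 + SNR_linear) = log2(1 + 11.298) = 3.6203

3.6203 bits/channel use


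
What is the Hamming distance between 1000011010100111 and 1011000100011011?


Count differing positions: . . ^ ^ . ^ ^ ^ ^ . ^ ^ ^ ^ . . = 10 differences

10


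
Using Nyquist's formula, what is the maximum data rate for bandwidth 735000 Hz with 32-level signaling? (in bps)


Rate = 2 * B * log2(M) = 2 * 735000 * 5.0 = 7350000.0

7350000.0 bps


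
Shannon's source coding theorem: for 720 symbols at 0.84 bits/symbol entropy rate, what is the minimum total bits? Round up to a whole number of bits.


Minimum bits >= n * H = 720 * 0.84 = 604.8, rounded up to a whole number of bits = 605

605 bits


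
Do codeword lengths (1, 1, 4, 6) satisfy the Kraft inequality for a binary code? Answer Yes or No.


Kraft sum = sum(2^(-l_i)) = 1.0781, need <= 1. Result: violated (a binary prefix-free code with these lengths cannot exist)

No


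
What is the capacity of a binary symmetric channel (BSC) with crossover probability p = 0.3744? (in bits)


H(p) = -p*log2(p) - (1-p)*log2(1-p) = -0.3744*log2(0.3744) - 0.6256*log2(0.6256) = 0.530655 + 0.423336 = 0.954. C = 1 - H(p) = 1 - 0.954 = 0.046

0.046 bits


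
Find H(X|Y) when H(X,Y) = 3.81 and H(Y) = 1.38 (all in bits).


H(X|Y) = H(X,Y) - H(Y) = 3.81 - 1.38 = 2.43

2.43 bits


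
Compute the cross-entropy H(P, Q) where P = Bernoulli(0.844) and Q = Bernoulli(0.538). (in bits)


H(P,Q) = -p*log2(q) - (1-p)*log2(1-q). -0.844*log2(0.538) = 0.754808; -0.156*log2(0.462) = 0.173789. H(P,Q) = 0.754808 + 0.173789 = 0.9286

0.9286 bits


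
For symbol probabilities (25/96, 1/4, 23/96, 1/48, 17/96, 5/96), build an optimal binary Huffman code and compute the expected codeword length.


Huffman construction (repeatedly merge the two least-probable nodes; each merge adds 1 bit to every symbol beneath it): 1/48 + 5/96 = 7/96; 7/96 + 17/96 = 1/4; 23/96 + 1/4 = 47/96; 1/4 + 25/96 = 49/96; 47/96 + 49/96 = 1. Resulting codeword lengths (in the order the probabilities were given): (2, 2, 2, 4, 3, 4). L_avg = sum(p_i * l_i) = 25/96*2 + 1/4*2 + 23/96*2 + 1/48*4 + 17/96*3 + 5/96*4 = 223/96 = 2.3229

2.3229 bits


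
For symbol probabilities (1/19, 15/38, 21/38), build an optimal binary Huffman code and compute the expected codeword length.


Huffman construction (repeatedly merge the two least-probable nodes; each merge adds 1 bit to every symbol beneath it): 1/19 + 15/38 = 17/38; 17/38 + 21/38 = 1. Resulting codeword lengths (in the order the probabilities were given): (2, 2, 1). L_avg = sum(p_i * l_i) = 1/19*2 + 15/38*2 + 21/38*1 = 55/38 = 1.4474

1.4474 bits


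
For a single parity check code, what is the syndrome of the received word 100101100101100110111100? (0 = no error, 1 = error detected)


Syndrome = XOR of all bits = 1 XOR 0 XOR 0 XOR 1 XOR 0 XOR 1 XOR 1 XOR 0 XOR 0 XOR 1 XOR 0 XOR 1 XOR 1 XOR 0 XOR 0 XOR 1 XOR 1 XOR 0 XOR 1 XOR 1 XOR 1 XOR 1 XOR 0 XOR 0 = 1

1


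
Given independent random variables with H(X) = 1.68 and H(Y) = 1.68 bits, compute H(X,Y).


For independent variables, H(X,Y) = H(X) + H(Y) = 1.68 + 1.68 = 3.36

3.36 bits


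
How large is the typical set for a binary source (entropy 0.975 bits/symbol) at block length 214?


log2|A_typical| = nH = 214 * 0.975 = 208.65, so |A_typical| ~ 2^208.65 = 6.455e+62

6.455e+62


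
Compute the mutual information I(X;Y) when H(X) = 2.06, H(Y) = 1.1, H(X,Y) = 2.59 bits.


I(X;Y) = H(X) + H(Y) - H(X,Y) = 2.06 + 1.1 - 2.59 = 0.57

0.57 bits


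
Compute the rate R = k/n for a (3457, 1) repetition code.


Rate = k/n = 1/3457

1/3457


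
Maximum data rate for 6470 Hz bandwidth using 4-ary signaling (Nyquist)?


Rate = 2 * B * log2(M) = 2 * 6470 * 2.0 = 25880.0

25880.0 bps


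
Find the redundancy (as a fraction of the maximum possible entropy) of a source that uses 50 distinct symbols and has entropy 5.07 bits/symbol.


H_max = log2(K) = log2(50) = 5.6439 bits/symbol. Redundancy = 1 - H/H_max = 1 - 5.07/5.6439 = 1 - 0.8983 = 0.1017

0.1017


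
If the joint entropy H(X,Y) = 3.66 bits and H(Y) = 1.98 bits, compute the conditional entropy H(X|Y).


H(X|Y) = H(X,Y) - H(Y) = 3.66 - 1.98 = 1.68

1.68 bits


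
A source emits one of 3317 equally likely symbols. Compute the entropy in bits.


H = log2(n) = log2(3317) = 11.6957

11.6957 bits


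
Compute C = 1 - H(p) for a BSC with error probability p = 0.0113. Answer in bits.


H(p) = -p*log2(p) - (1-p)*log2(1-p) = -0.0113*log2(0.0113) - 0.9887*log2(0.9887) = 0.073083 + 0.016210 = 0.0893. C = 1 - H(p) = 1 - 0.0893 = 0.9107

0.9107 bits


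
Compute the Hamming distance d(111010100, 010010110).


Count differing positions: ^ . ^ . . . . ^ . = 3 differences

3


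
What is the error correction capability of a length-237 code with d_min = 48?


Correction capability = floor((d-1)/2) = floor((48-1)/2) = 23

23 errors


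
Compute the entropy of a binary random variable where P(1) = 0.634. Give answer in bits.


H = -p*log2(p) - (1-p)*log2(1-p). -0.634*log2(0.634) = 0.416820; -0.366*log2(0.366) = 0.530731. H = 0.416820 + 0.530731 = 0.9476

0.9476 bits


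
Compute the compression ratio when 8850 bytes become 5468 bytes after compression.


Ratio = original / compressed = 8850 / 5468 = 1.6185

1.6185


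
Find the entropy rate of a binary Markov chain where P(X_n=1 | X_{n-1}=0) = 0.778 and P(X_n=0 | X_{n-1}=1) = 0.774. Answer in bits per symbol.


Stationary distribution: pi_0 = p10/(p01+p10) = 0.4987, pi_1 = 0.5013. Entropy rate H' = pi_0*H(p01) + pi_1*H(p10) = 0.4987*0.7638 + 0.5013*0.771 = 0.7674

0.7674 bits/symbol


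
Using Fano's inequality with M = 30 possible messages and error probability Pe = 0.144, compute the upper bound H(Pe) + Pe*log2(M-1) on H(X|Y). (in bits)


H(Pe) = -Pe*log2(Pe) - (1-Pe)*log2(1-Pe) = -0.144*log2(0.144) - 0.856*log2(0.856) = 0.402604 + 0.192016 = 0.5946. Pe*log2(M-1) = 0.144*log2(29) = 0.699549. Bound = H(Pe) + Pe*log2(M-1) = 0.402604 + 0.192016 + 0.699549 = 1.2942

1.2942 bits


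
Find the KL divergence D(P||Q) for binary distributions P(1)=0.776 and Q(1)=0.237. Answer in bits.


KL = p*log2(p/q) + (1-p)*log2((1-p)/(1-q)) = 0.776*log2(0.776/0.237) + 0.224*log2(0.224/0.763) = 0.9318

0.9318 bits


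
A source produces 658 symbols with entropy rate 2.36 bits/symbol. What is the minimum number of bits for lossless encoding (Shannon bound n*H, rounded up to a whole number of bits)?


Minimum bits >= n * H = 658 * 2.36 = 1552.88, rounded up to a whole number of bits = 1553

1553 bits


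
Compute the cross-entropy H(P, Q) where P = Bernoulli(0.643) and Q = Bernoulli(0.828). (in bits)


H(P,Q) = -p*log2(q) - (1-p)*log2(1-q). -0.643*log2(0.828) = 0.175087; -0.357*log2(0.172) = 0.906608. H(P,Q) = 0.175087 + 0.906608 = 1.0817

1.0817 bits


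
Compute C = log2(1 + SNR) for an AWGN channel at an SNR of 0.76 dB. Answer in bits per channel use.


SNR_linear = 10^(0.76/10) = 1.1912; C = log2(1 + SNR_linear) = log2(1 + 1.1912) = 1.1317

1.1317 bits/channel use


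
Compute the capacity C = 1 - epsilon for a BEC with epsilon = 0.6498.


C = 1 - epsilon = 1 - 0.6498 = 0.3502

0.3502 bits


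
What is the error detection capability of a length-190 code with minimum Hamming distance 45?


Detection capability = d_min - 1 = 45 - 1 = 44

44 errors


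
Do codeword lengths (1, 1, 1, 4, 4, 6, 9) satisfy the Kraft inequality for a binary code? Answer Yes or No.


Kraft sum = sum(2^(-l_i)) = 1.6426, need <= 1. Result: violated (a binary prefix-free code with these lengths cannot exist)

No


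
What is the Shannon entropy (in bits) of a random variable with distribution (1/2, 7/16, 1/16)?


H = -sum(p_i * log2(p_i)). Terms: -(1/2)*log2(1/2) = 0.500000; -(7/16)*log2(7/16) = 0.521782; -(1/16)*log2(1/16) = 0.250000. H = 0.500000 + 0.521782 + 0.250000 = 1.2718

1.2718 bits


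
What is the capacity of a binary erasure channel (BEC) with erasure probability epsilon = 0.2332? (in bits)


C = 1 - epsilon = 1 - 0.2332 = 0.7668

0.7668 bits


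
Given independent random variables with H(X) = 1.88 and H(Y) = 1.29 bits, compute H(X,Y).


For independent variables, H(X,Y) = H(X) + H(Y) = 1.88 + 1.29 = 3.17

3.17 bits


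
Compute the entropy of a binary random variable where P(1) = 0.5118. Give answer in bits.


H = -p*log2(p) - (1-p)*log2(1-p). -0.5118*log2(0.5118) = 0.494577; -0.4882*log2(0.4882) = 0.505021. H = 0.494577 + 0.505021 = 0.9996

0.9996 bits


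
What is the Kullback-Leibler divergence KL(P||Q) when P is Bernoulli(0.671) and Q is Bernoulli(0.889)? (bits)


KL = p*log2(p/q) + (1-p)*log2((1-p)/(1-q)) = 0.671*log2(0.671/0.889) + 0.329*log2(0.329/0.111) = 0.2434

0.2434 bits


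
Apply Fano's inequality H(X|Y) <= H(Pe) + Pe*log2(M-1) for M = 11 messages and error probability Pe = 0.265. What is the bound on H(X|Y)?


H(Pe) = -Pe*log2(Pe) - (1-Pe)*log2(1-Pe) = -0.265*log2(0.265) - 0.735*log2(0.735) = 0.507723 + 0.326475 = 0.8342. Pe*log2(M-1) = 0.265*log2(10) = 0.880311. Bound = H(Pe) + Pe*log2(M-1) = 0.507723 + 0.326475 + 0.880311 = 1.7145

1.7145 bits


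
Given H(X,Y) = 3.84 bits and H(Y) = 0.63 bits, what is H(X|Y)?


H(X|Y) = H(X,Y) - H(Y) = 3.84 - 0.63 = 3.21

3.21 bits


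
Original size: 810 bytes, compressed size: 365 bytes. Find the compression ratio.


Ratio = original / compressed = 810 / 365 = 2.2192

2.2192


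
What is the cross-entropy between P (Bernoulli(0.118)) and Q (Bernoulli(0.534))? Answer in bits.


H(P,Q) = -p*log2(q) - (1-p)*log2(1-q). -0.118*log2(0.534) = 0.106800; -0.882*log2(0.466) = 0.971610. H(P,Q) = 0.106800 + 0.971610 = 1.0784

1.0784 bits


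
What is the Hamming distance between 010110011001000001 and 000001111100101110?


Count differing positions: . ^ . ^ ^ ^ ^ . . ^ . ^ ^ . ^ ^ ^ ^ = 12 differences

12


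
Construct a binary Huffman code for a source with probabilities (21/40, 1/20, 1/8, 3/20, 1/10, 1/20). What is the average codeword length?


Huffman construction (repeatedly merge the two least-probable nodes; each merge adds 1 bit to every symbol beneath it): 1/20 + 1/20 = 1/10; 1/10 + 1/10 = 1/5; 1/8 + 3/20 = 11/40; 1/5 + 11/40 = 19/40; 19/40 + 21/40 = 1. Resulting codeword lengths (in the order the probabilities were given): (1, 4, 3, 3, 3, 4). L_avg = sum(p_i * l_i) = 21/40*1 + 1/20*4 + 1/8*3 + 3/20*3 + 1/10*3 + 1/20*4 = 41/20 = 2.05

2.05 bits


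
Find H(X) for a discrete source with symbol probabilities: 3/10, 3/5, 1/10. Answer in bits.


H = -sum(p_i * log2(p_i)). Terms: -(3/10)*log2(3/10) = 0.521090; -(3/5)*log2(3/5) = 0.442179; -(1/10)*log2(1/10) = 0.332193. H = 0.521090 + 0.442179 + 0.332193 = 1.2955

1.2955 bits


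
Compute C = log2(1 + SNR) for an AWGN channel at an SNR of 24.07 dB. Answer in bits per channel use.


SNR_linear = 10^(24.07/10) = 255.2701; C = log2(1 + SNR_linear) = log2(1 + 255.2701) = 8.0015

8.0015 bits/channel use


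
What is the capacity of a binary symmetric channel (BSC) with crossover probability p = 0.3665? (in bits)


H(p) = -p*log2(p) - (1-p)*log2(1-p) = -0.3665*log2(0.3665) - 0.6335*log2(0.6335) = 0.530734 + 0.417213 = 0.9479. C = 1 - H(p) = 1 - 0.9479 = 0.0521

0.0521 bits


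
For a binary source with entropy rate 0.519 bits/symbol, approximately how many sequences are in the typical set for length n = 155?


log2|A_typical| = nH = 155 * 0.519 = 80.445, so |A_typical| ~ 2^80.445 = 1.646e+24

1.646e+24


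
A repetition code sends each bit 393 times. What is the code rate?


Rate = k/n = 1/393

1/393


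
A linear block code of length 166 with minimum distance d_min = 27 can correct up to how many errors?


Correction capability = floor((d-1)/2) = floor((27-1)/2) = 13

13 errors


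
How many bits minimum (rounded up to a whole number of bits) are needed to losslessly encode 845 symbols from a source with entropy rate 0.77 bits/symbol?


Minimum bits >= n * H = 845 * 0.77 = 650.65, rounded up to a whole number of bits = 651

651 bits


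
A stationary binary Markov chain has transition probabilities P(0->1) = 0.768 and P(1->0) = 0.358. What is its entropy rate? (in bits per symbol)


Stationary distribution: pi_0 = p10/(p01+p10) = 0.3179, pi_1 = 0.6821. Entropy rate H' = pi_0*H(p01) + pi_1*H(p10) = 0.3179*0.7815 + 0.6821*0.941 = 0.8903

0.8903 bits/symbol


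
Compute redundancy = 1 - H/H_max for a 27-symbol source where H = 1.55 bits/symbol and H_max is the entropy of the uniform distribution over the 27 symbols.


H_max = log2(K) = log2(27) = 4.7549 bits/symbol. Redundancy = 1 - H/H_max = 1 - 1.55/4.7549 = 1 - 0.326 = 0.674

0.674


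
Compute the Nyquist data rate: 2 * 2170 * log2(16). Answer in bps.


Rate = 2 * B * log2(M) = 2 * 2170 * 4.0 = 17360.0

17360.0 bps


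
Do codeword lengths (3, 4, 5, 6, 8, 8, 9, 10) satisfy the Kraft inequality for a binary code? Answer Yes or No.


Kraft sum = sum(2^(-l_i)) = 0.2451, need <= 1. Result: satisfied (a binary prefix-free code with these lengths exists)

Yes


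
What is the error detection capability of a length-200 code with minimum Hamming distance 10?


Detection capability = d_min - 1 = 10 - 1 = 9

9 errors


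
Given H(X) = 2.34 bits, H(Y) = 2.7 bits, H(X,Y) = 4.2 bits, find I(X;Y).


I(X;Y) = H(X) + H(Y) - H(X,Y) = 2.34 + 2.7 - 4.2 = 0.84

0.84 bits


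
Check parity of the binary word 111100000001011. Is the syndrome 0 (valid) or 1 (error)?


Syndrome = XOR of all bits = 1 XOR 1 XOR 1 XOR 1 XOR 0 XOR 0 XOR 0 XOR 0 XOR 0 XOR 0 XOR 0 XOR 1 XOR 0 XOR 1 XOR 1 = 1

1


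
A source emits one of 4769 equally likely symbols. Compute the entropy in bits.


H = log2(n) = log2(4769) = 12.2195

12.2195 bits


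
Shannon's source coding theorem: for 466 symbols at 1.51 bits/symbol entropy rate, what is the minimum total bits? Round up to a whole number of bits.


Minimum bits >= n * H = 466 * 1.51 = 703.66, rounded up to a whole number of bits = 704

704 bits


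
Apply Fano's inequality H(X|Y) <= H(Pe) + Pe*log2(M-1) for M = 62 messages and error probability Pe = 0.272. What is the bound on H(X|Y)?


H(Pe) = -Pe*log2(Pe) - (1-Pe)*log2(1-Pe) = -0.272*log2(0.272) - 0.728*log2(0.728) = 0.510903 + 0.333416 = 0.8443. Pe*log2(M-1) = 0.272*log2(61) = 1.613161. Bound = H(Pe) + Pe*log2(M-1) = 0.510903 + 0.333416 + 1.613161 = 2.4575

2.4575 bits


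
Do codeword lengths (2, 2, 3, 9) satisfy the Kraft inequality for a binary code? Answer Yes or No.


Kraft sum = sum(2^(-l_i)) = 0.627, need <= 1. Result: satisfied (a binary prefix-free code with these lengths exists)

Yes


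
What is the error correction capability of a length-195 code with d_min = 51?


Correction capability = floor((d-1)/2) = floor((51-1)/2) = 25

25 errors


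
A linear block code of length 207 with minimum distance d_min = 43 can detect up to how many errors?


Detection capability = d_min - 1 = 43 - 1 = 42

42 errors


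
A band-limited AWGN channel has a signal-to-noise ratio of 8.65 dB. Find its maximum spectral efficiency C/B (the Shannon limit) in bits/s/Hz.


SNR_linear = 10^(8.65/10) = 7.3282; C/B = log2(1 + SNR_linear) = log2(1 + 7.3282) = 3.058

3.058 bits/s/Hz


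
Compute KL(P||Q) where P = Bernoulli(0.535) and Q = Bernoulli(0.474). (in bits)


KL = p*log2(p/q) + (1-p)*log2((1-p)/(1-q)) = 0.535*log2(0.535/0.474) + 0.465*log2(0.465/0.526) = 0.0107

0.0107 bits


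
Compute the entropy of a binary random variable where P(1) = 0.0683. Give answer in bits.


H = -p*log2(p) - (1-p)*log2(1-p). -0.0683*log2(0.0683) = 0.264456; -0.9317*log2(0.9317) = 0.095092. H = 0.264456 + 0.095092 = 0.3595

0.3595 bits


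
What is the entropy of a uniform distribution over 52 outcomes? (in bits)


H = log2(n) = log2(52) = 5.7004

5.7004 bits


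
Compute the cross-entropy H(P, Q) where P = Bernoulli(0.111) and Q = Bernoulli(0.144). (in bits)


H(P,Q) = -p*log2(q) - (1-p)*log2(1-q). -0.111*log2(0.144) = 0.310340; -0.889*log2(0.856) = 0.199418. H(P,Q) = 0.310340 + 0.199418 = 0.5098

0.5098 bits


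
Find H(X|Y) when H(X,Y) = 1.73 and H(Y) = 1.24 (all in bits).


H(X|Y) = H(X,Y) - H(Y) = 1.73 - 1.24 = 0.49

0.49 bits


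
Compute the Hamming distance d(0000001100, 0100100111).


Count differing positions: . ^ . . ^ . ^ . ^ ^ = 5 differences

5


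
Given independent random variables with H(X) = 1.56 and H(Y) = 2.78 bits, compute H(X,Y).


For independent variables, H(X,Y) = H(X) + H(Y) = 1.56 + 2.78 = 4.34

4.34 bits


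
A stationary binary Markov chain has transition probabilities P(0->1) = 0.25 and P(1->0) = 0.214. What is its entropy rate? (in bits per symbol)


Stationary distribution: pi_0 = p10/(p01+p10) = 0.4612, pi_1 = 0.5388. Entropy rate H' = pi_0*H(p01) + pi_1*H(p10) = 0.4612*0.8113 + 0.5388*0.7491 = 0.7778

0.7778 bits/symbol


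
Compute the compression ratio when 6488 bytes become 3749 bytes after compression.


Ratio = original / compressed = 6488 / 3749 = 1.7306

1.7306


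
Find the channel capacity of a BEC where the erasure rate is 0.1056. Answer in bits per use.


C = 1 - epsilon = 1 - 0.1056 = 0.8944

0.8944 bits


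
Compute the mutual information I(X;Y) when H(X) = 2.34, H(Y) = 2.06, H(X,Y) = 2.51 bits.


I(X;Y) = H(X) + H(Y) - H(X,Y) = 2.34 + 2.06 - 2.51 = 1.89

1.89 bits


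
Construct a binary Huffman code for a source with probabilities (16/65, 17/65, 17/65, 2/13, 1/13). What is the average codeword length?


Huffman construction (repeatedly merge the two least-probable nodes; each merge adds 1 bit to every symbol beneath it): 1/13 + 2/13 = 3/13; 3/13 + 16/65 = 31/65; 17/65 + 17/65 = 34/65; 31/65 + 34/65 = 1. Resulting codeword lengths (in the order the probabilities were given): (2, 2, 2, 3, 3). L_avg = sum(p_i * l_i) = 16/65*2 + 17/65*2 + 17/65*2 + 2/13*3 + 1/13*3 = 29/13 = 2.2308

2.2308 bits


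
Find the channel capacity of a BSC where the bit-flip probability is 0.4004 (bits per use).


H(p) = -p*log2(p) - (1-p)*log2(1-p) = -0.4004*log2(0.4004) - 0.5996*log2(0.5996) = 0.528723 + 0.442461 = 0.9712. C = 1 - H(p) = 1 - 0.9712 = 0.0288

0.0288 bits


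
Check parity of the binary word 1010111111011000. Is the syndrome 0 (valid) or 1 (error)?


Syndrome = XOR of all bits = 1 XOR 0 XOR 1 XOR 0 XOR 1 XOR 1 XOR 1 XOR 1 XOR 1 XOR 1 XOR 0 XOR 1 XOR 1 XOR 0 XOR 0 XOR 0 = 0

0


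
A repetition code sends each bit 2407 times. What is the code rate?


Rate = k/n = 1/2407

1/2407
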